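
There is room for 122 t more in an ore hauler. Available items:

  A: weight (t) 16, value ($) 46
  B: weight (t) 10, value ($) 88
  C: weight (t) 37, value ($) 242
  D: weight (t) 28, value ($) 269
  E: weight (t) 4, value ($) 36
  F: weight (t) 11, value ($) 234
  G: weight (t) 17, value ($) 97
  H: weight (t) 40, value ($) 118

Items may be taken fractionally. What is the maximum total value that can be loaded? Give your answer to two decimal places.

Sort by value per unit weight and fill in that order.
Order: F (234/11=21.27) > D (269/28=9.61) > E (36/4=9.00) > B (88/10=8.80) > C (242/37=6.54) > G (97/17=5.71) > H (118/40=2.95) > A (46/16=2.88)
Fill: take F (11 @ 234) → take D (28 @ 269) → take E (4 @ 36) → take B (10 @ 88) → take C (37 @ 242) → take G (17 @ 97) → take 15/40 of H → 44.25; 122/122 used.
Total value = 1010.25

1010.25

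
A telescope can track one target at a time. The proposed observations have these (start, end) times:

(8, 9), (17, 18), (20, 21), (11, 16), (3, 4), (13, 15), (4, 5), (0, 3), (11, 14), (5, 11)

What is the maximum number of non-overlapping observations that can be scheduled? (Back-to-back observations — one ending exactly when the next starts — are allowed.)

Order by finish time; keep every interval that doesn't clash with the previous kept one.
By end time: (0,3), (3,4), (4,5), (8,9), (5,11), (11,14), (13,15), (11,16), (17,18), (20,21).
Pick (0,3); next start ≥ 3 → (3,4); next start ≥ 4 → (4,5); next start ≥ 5 → (8,9); next start ≥ 9 → (11,14); next start ≥ 14 → (17,18); next start ≥ 18 → (20,21).
Selected 7 observations.

7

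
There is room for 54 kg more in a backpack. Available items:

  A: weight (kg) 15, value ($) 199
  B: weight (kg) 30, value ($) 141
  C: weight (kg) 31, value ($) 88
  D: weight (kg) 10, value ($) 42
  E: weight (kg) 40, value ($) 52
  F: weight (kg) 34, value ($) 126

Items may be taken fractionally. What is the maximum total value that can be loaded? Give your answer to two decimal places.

377.80

Sort by value per unit weight and fill in that order.
Order: A (199/15=13.27) > B (141/30=4.70) > D (42/10=4.20) > F (126/34=3.71) > C (88/31=2.84) > E (52/40=1.30)
Fill: take A (15 @ 199) → take B (30 @ 141) → take 9/10 of D → 37.80; 54/54 used.
Total value = 377.80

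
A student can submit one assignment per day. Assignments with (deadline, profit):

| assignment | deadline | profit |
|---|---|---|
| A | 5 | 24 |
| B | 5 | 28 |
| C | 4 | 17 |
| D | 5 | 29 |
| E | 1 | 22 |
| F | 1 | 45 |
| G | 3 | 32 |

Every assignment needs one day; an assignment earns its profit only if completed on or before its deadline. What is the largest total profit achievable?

158

Profit order: F=45 G=32 D=29 B=28 A=24 E=22 C=17
Assign: F→slot 1, G→slot 3, D→slot 5, B→slot 4, A→slot 2, E skipped, C skipped.
Slots: [1:F] [2:A] [3:G] [4:B] [5:D]
Profit = 45 + 24 + 32 + 28 + 29 = 158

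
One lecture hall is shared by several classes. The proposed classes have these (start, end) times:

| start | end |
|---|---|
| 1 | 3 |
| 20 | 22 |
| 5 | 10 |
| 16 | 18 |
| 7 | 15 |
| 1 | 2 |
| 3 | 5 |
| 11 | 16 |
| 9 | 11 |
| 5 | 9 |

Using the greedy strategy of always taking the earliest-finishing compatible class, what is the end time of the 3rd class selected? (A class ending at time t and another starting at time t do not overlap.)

By end time: (1,2), (1,3), (3,5), (5,9), (5,10), (9,11), (7,15), (11,16), (16,18), (20,22).
Pick (1,2); next start ≥ 2 → (3,5); next start ≥ 5 → (5,9); next start ≥ 9 → (9,11); next start ≥ 11 → (11,16); next start ≥ 16 → (16,18); next start ≥ 18 → (20,22).
Selected: (1,2) (3,5) (5,9) (9,11) (11,16) (16,18) (20,22)

9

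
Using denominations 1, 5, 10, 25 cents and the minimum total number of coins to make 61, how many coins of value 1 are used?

Greedy: take as many of the largest coin as possible, then repeat with the remainder.
61 = 2×25 + 1×10 + 1×1
Count of 1: 1

1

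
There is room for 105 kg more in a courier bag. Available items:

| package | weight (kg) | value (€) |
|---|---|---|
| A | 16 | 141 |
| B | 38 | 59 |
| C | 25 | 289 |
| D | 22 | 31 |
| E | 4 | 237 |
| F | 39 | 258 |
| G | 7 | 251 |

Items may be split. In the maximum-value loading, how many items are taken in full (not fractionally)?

5

Greedy by value/weight ratio, highest first.
Ratios (sorted): E 59.25, G 35.86, C 11.56, A 8.81, F 6.62, B 1.55, D 1.41
take E (4 @ 237); take G (7 @ 251); take C (25 @ 289); take A (16 @ 141); take F (39 @ 258); take 14/38 of B → 21.74. Capacity used 105/105.
5 item(s) taken whole; one partial (take 14/38 of B).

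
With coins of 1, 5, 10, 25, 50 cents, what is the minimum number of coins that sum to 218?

9

Use the largest denomination that fits, subtract, and repeat.
218 − 4×50→18 − 1×10→8 − 1×5→3 − 3×1→0
Total coins = 4 + 1 + 1 + 3 = 9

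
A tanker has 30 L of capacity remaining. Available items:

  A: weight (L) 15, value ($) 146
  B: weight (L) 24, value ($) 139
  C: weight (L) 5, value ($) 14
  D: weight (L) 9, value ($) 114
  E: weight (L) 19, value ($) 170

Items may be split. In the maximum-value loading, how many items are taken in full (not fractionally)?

Greedy by value/weight ratio, highest first.
Order: D (114/9=12.67) > A (146/15=9.73) > E (170/19=8.95) > B (139/24=5.79) > C (14/5=2.80)
Fill: take D (9 @ 114) → take A (15 @ 146) → take 6/19 of E → 53.68; 30/30 used.
2 item(s) taken whole; one partial (take 6/19 of E).

2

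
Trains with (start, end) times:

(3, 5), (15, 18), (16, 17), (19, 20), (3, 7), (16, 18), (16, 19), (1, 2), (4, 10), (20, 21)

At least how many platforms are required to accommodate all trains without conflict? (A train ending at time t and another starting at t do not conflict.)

starts: [1, 3, 3, 4, 15, 16, 16, 16, 19, 20]
ends:   [2, 5, 7, 10, 17, 18, 18, 19, 20, 21]
s1→1 e2→0 s3→1 s3→2 s4→3 e5→2 e7→1 e10→0 s15→1 s16→2 s16→3 s16→4  — peak 4.

4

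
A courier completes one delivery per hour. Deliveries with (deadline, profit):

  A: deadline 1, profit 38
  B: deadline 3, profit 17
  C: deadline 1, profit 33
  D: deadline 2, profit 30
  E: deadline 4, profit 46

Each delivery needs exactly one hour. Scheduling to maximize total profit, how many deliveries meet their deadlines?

Sort by profit descending; place each in the latest free slot ≤ its deadline.
Profit order: E=46 A=38 C=33 D=30 B=17
Assign: E→slot 4, A→slot 1, C skipped, D→slot 2, B→slot 3.
Slots: [1:A] [2:D] [3:B] [4:E]
4 of 5 scheduled.

4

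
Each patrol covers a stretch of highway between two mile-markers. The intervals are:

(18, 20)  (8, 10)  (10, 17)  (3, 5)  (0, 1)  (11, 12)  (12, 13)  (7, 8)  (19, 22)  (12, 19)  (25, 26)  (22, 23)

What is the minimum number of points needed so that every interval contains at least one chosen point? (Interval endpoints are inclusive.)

Sort by right endpoint; whenever an interval is uncovered, place a point at its right end.
By right end: [0,1]  [3,5]  [7,8]  [8,10]  [11,12]  [12,13]  [10,17]  [12,19]  [18,20]  [19,22]  [22,23]  [25,26]
[0,1] uncovered → point at 1; [3,5] uncovered → point at 5; [7,8] uncovered → point at 8; [11,12] uncovered → point at 12; [18,20] uncovered → point at 20; [22,23] uncovered → point at 23; [25,26] uncovered → point at 26.
Points: 1, 5, 8, 12, 20, 23, 26 (7 total).

7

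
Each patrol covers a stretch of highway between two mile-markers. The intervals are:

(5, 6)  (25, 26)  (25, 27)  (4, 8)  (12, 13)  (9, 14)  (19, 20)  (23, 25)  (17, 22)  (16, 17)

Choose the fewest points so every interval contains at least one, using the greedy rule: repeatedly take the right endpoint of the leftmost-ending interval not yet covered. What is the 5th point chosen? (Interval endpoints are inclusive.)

25

Process intervals by earliest right end; each time one isn't hit yet, stab at its right endpoint.
By right end: [5,6]  [4,8]  [12,13]  [9,14]  [16,17]  [19,20]  [17,22]  [23,25]  [25,26]  [25,27]
[5,6] uncovered → point at 6; [12,13] uncovered → point at 13; [16,17] uncovered → point at 17; [19,20] uncovered → point at 20; [23,25] uncovered → point at 25.
Points: 6, 13, 17, 20, 25 (5 total).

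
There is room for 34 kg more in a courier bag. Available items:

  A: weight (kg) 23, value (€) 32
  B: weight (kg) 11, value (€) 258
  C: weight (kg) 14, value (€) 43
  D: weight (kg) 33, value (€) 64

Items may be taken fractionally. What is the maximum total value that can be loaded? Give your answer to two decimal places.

Ratios (sorted): B 23.45, C 3.07, D 1.94, A 1.39
take B (11 @ 258); take C (14 @ 43); take 9/33 of D → 17.45. Capacity used 34/34.
Total value = 318.45

318.45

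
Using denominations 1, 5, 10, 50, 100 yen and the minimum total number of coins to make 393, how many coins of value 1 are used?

393 = 3×100 + 1×50 + 4×10 + 3×1
Count of 1: 3

3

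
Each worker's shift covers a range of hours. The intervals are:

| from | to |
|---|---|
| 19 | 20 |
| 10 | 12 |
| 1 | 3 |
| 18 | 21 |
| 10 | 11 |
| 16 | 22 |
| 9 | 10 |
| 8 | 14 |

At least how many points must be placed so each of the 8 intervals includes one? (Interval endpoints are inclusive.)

3

Process intervals by earliest right end; each time one isn't hit yet, stab at its right endpoint.
Sorted: [1,3] [9,10] [10,11] [10,12] [8,14] [19,20] [18,21] [16,22]
{[1,3]} hit by 3; {[9,10],[10,11],[10,12],[8,14]} hit by 10; {[19,20],[18,21],[16,22]} hit by 20.
Points: 3, 10, 20 (3 total).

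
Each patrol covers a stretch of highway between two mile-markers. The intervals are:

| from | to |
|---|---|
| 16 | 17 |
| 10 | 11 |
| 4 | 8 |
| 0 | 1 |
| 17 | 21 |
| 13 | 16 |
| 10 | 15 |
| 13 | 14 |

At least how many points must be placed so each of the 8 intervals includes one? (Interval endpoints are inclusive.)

5

Process intervals by earliest right end; each time one isn't hit yet, stab at its right endpoint.
By right end: [0,1]  [4,8]  [10,11]  [13,14]  [10,15]  [13,16]  [16,17]  [17,21]
[0,1] uncovered → point at 1; [4,8] uncovered → point at 8; [10,11] uncovered → point at 11; [13,14] uncovered → point at 14; [16,17] uncovered → point at 17.
Points: 1, 8, 11, 14, 17 (5 total).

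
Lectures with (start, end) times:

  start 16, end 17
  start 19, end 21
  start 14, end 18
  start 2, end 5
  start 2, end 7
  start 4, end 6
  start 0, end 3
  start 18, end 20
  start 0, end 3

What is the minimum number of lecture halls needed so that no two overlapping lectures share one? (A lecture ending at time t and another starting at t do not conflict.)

starts: [0, 0, 2, 2, 4, 14, 16, 18, 19]
ends:   [3, 3, 5, 6, 7, 17, 18, 20, 21]
s0→1 s0→2 s2→3 s2→4  — peak 4.

4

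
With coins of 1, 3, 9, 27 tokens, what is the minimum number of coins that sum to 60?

60 = 2×27 + 2×3
Total coins = 2 + 2 = 4

4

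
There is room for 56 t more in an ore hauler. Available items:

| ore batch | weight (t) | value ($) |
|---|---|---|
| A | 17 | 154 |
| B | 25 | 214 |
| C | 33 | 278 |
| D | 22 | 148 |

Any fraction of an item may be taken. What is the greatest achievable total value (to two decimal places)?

Order: A (154/17=9.06) > B (214/25=8.56) > C (278/33=8.42) > D (148/22=6.73)
Fill: take A (17 @ 154) → take B (25 @ 214) → take 14/33 of C → 117.94; 56/56 used.
Total value = 485.94

485.94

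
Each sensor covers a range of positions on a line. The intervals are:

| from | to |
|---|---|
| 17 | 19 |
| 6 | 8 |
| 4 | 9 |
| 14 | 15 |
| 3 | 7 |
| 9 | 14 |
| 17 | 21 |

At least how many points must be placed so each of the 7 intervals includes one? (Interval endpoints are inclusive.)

3

Sort by right endpoint; whenever an interval is uncovered, place a point at its right end.
By right end: [3,7]  [6,8]  [4,9]  [9,14]  [14,15]  [17,19]  [17,21]
[3,7] uncovered → point at 7; [9,14] uncovered → point at 14; [17,19] uncovered → point at 19.
Points: 7, 14, 19 (3 total).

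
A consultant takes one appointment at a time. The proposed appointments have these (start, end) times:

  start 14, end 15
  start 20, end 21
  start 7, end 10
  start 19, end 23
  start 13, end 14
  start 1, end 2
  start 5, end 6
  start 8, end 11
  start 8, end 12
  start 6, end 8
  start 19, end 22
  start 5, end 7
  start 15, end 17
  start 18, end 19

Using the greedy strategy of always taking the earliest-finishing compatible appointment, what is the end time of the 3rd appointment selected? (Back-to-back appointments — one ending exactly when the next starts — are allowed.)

Sorted by end: (1,2)  (5,6)  (5,7)  (6,8)  (7,10)  (8,11)  (8,12)  (13,14)  (14,15)  (15,17)  (18,19)  (20,21)  (19,22)  (19,23)
take (1,2); take (5,6); take (6,8); take (8,11); take (13,14); take (14,15); take (15,17); take (18,19); take (20,21).
Selected: (1,2) (5,6) (6,8) (8,11) (13,14) (14,15) (15,17) (18,19) (20,21)

8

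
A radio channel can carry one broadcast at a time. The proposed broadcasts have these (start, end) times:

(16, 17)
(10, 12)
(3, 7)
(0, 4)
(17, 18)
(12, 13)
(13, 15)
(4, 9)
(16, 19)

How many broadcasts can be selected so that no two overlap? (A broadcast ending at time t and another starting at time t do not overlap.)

7

Sort by end time and greedily take each interval whose start is ≥ the last chosen end.
Sorted by end: (0,4)  (3,7)  (4,9)  (10,12)  (12,13)  (13,15)  (16,17)  (17,18)  (16,19)
take (0,4); take (4,9); take (10,12); take (12,13); take (13,15); take (16,17); take (17,18).
Selected 7 broadcasts.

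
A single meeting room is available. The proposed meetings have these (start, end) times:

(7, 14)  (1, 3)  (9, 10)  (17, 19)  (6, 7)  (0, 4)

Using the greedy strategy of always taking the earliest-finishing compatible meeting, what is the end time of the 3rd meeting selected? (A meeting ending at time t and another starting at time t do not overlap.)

10

Sorted by end: (1,3)  (0,4)  (6,7)  (9,10)  (7,14)  (17,19)
take (1,3); take (6,7); take (9,10); take (17,19).
Selected: (1,3) (6,7) (9,10) (17,19)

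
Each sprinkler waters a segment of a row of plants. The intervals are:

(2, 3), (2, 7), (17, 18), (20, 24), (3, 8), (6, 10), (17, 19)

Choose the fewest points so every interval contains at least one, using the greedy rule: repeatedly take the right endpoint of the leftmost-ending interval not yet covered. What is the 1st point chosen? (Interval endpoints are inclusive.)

3

Sort by right endpoint; whenever an interval is uncovered, place a point at its right end.
Sorted: [2,3] [2,7] [3,8] [6,10] [17,18] [17,19] [20,24]
{[2,3],[2,7],[3,8]} hit by 3; {[6,10]} hit by 10; {[17,18],[17,19]} hit by 18; {[20,24]} hit by 24.
Points: 3, 10, 18, 24 (4 total).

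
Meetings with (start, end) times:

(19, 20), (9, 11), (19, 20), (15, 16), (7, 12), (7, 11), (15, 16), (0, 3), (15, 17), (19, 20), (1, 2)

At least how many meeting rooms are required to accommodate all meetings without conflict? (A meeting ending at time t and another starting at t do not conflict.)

Count concurrent intervals with a sweep; the peak is the room count.
starts: [0, 1, 7, 7, 9, 15, 15, 15, 19, 19, 19]
ends:   [2, 3, 11, 11, 12, 16, 16, 17, 20, 20, 20]
s0→1 s1→2 e2→1 e3→0 s7→1 s7→2 s9→3  — peak 3.

3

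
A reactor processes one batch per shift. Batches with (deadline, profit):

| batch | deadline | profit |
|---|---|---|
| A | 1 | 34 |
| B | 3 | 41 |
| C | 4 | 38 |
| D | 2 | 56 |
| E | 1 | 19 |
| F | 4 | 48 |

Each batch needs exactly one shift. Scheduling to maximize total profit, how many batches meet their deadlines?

By profit: D(d2,56), F(d4,48), B(d3,41), C(d4,38), A(d1,34), E(d1,19)
D→slot 2; F→slot 4; B→slot 3; C→slot 1; A skipped; E skipped.
4 of 6 scheduled.

4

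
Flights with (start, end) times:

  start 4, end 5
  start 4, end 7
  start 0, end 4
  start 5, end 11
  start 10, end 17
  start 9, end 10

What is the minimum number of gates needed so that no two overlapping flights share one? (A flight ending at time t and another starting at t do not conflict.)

The answer is the maximum number of intervals overlapping at any instant.
Events (time:±→running): 0:+→1 4:-→0 4:+→1 4:+→2 … peak 2.

2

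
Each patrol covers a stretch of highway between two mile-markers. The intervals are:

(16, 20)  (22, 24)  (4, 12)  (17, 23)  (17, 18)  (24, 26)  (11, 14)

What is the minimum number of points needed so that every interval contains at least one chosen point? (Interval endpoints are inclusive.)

Process intervals by earliest right end; each time one isn't hit yet, stab at its right endpoint.
By right end: [4,12]  [11,14]  [17,18]  [16,20]  [17,23]  [22,24]  [24,26]
[4,12] uncovered → point at 12; [17,18] uncovered → point at 18; [22,24] uncovered → point at 24.
Points: 12, 18, 24 (3 total).

3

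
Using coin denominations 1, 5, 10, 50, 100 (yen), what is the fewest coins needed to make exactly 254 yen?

254 = 2×100 + 1×50 + 4×1
Total coins = 2 + 1 + 4 = 7

7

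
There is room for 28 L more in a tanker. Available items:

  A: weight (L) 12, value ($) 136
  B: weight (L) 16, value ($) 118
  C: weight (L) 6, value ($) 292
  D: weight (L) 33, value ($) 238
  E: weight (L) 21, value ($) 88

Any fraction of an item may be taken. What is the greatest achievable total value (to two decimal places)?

501.75

Sort by value per unit weight and fill in that order.
Ratios (sorted): C 48.67, A 11.33, B 7.38, D 7.21, E 4.19
take C (6 @ 292); take A (12 @ 136); take 10/16 of B → 73.75. Capacity used 28/28.
Total value = 501.75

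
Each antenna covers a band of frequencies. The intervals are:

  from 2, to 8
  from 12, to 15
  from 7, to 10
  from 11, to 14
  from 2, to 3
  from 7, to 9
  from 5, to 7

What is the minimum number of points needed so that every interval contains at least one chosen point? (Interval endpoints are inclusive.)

3

Process intervals by earliest right end; each time one isn't hit yet, stab at its right endpoint.
Sorted: [2,3] [5,7] [2,8] [7,9] [7,10] [11,14] [12,15]
{[2,3]} hit by 3; {[5,7],[2,8],[7,9],[7,10]} hit by 7; {[11,14],[12,15]} hit by 14.
Points: 3, 7, 14 (3 total).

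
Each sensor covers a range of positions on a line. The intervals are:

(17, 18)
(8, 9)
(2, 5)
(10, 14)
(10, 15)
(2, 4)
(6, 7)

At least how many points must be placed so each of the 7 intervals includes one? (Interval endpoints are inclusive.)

Process intervals by earliest right end; each time one isn't hit yet, stab at its right endpoint.
Sorted: [2,4] [2,5] [6,7] [8,9] [10,14] [10,15] [17,18]
{[2,4],[2,5]} hit by 4; {[6,7]} hit by 7; {[8,9]} hit by 9; {[10,14],[10,15]} hit by 14; {[17,18]} hit by 18.
Points: 4, 7, 9, 14, 18 (5 total).

5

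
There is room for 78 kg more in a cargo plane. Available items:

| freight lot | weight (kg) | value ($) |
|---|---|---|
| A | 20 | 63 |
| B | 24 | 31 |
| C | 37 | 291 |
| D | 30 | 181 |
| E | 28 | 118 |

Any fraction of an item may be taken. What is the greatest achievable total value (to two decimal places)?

Ratios (sorted): C 7.86, D 6.03, E 4.21, A 3.15, B 1.29
take C (37 @ 291); take D (30 @ 181); take 11/28 of E → 46.36. Capacity used 78/78.
Total value = 518.36

518.36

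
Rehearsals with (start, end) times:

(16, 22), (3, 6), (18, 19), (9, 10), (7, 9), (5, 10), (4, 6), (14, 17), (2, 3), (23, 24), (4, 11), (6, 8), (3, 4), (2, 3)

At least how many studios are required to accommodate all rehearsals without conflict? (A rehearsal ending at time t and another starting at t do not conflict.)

starts: [2, 2, 3, 3, 4, 4, 5, 6, 7, 9, 14, 16, 18, 23]
ends:   [3, 3, 4, 6, 6, 8, 9, 10, 10, 11, 17, 19, 22, 24]
s2→1 s2→2 e3→1 e3→0 s3→1 s3→2 e4→1 s4→2 s4→3 s5→4  — peak 4.

4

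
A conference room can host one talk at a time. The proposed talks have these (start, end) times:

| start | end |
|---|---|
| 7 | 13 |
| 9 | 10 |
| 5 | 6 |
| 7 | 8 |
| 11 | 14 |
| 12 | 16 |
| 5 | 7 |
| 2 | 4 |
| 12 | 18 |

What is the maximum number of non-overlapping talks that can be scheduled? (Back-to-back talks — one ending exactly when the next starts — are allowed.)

5

Sort by end time and greedily take each interval whose start is ≥ the last chosen end.
Sorted by end: (2,4)  (5,6)  (5,7)  (7,8)  (9,10)  (7,13)  (11,14)  (12,16)  (12,18)
take (2,4); take (5,6); take (7,8); take (9,10); take (11,14).
Selected 5 talks.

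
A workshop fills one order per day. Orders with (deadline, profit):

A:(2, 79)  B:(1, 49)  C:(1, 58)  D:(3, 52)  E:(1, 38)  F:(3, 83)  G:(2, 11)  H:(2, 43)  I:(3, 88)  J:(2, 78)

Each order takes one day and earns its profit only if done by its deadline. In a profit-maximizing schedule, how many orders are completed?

3

Sort by profit descending; place each in the latest free slot ≤ its deadline.
Profit order: I=88 F=83 A=79 J=78 C=58 D=52 B=49 H=43 E=38 G=11
Assign: I→slot 3, F→slot 2, A→slot 1, J skipped, C skipped, D skipped, B skipped, H skipped, E skipped, G skipped.
Slots: [1:A] [2:F] [3:I]
3 of 10 scheduled.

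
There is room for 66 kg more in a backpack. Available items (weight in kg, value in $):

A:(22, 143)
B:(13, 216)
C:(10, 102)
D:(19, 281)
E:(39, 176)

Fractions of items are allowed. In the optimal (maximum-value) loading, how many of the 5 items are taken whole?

4

Greedy by value/weight ratio, highest first.
Order: B (216/13=16.62) > D (281/19=14.79) > C (102/10=10.20) > A (143/22=6.50) > E (176/39=4.51)
Fill: take B (13 @ 216) → take D (19 @ 281) → take C (10 @ 102) → take A (22 @ 143) → take 2/39 of E → 9.03; 66/66 used.
4 item(s) taken whole; one partial (take 2/39 of E).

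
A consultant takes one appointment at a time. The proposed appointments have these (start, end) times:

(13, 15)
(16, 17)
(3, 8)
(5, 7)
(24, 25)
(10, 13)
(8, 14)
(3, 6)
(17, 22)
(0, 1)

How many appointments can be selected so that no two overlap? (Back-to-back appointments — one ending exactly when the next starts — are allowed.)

Greedy by earliest finish: after sorting by end time, pick each interval compatible with the last pick.
By end time: (0,1), (3,6), (5,7), (3,8), (10,13), (8,14), (13,15), (16,17), (17,22), (24,25).
Pick (0,1); next start ≥ 1 → (3,6); next start ≥ 6 → (10,13); next start ≥ 13 → (13,15); next start ≥ 15 → (16,17); next start ≥ 17 → (17,22); next start ≥ 22 → (24,25).
Selected 7 appointments.

7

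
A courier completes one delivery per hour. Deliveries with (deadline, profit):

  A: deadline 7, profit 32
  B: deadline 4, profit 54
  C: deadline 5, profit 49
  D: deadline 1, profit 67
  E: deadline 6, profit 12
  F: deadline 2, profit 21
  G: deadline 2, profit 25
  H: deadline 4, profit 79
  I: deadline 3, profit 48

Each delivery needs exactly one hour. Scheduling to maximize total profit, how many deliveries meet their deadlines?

Take jobs in profit order; each goes to the latest open slot no later than its deadline.
By profit: H(d4,79), D(d1,67), B(d4,54), C(d5,49), I(d3,48), A(d7,32), G(d2,25), F(d2,21), E(d6,12)
H→slot 4; D→slot 1; B→slot 3; C→slot 5; I→slot 2; A→slot 7; G skipped; F skipped; E→slot 6.
7 of 9 scheduled.

7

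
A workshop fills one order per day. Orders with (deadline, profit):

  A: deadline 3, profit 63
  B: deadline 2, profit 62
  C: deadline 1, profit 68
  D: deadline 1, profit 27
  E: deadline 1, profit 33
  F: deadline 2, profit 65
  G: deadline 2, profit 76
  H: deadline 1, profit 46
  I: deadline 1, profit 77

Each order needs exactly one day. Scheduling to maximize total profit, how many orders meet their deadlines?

3

Sort by profit descending; place each in the latest free slot ≤ its deadline.
Profit order: I=77 G=76 C=68 F=65 A=63 B=62 H=46 E=33 D=27
Assign: I→slot 1, G→slot 2, C skipped, F skipped, A→slot 3, B skipped, H skipped, E skipped, D skipped.
Slots: [1:I] [2:G] [3:A]
3 of 9 scheduled.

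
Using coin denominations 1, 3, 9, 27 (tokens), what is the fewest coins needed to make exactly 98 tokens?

8

Greedy: take as many of the largest coin as possible, then repeat with the remainder.
98 − 3×27→17 − 1×9→8 − 2×3→2 − 2×1→0
Total coins = 3 + 1 + 2 + 2 = 8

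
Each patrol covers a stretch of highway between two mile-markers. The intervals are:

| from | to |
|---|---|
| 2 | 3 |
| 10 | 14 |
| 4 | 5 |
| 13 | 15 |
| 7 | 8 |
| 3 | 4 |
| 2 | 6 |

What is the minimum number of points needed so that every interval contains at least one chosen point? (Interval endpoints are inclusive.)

Process intervals by earliest right end; each time one isn't hit yet, stab at its right endpoint.
By right end: [2,3]  [3,4]  [4,5]  [2,6]  [7,8]  [10,14]  [13,15]
[2,3] uncovered → point at 3; [4,5] uncovered → point at 5; [7,8] uncovered → point at 8; [10,14] uncovered → point at 14.
Points: 3, 5, 8, 14 (4 total).

4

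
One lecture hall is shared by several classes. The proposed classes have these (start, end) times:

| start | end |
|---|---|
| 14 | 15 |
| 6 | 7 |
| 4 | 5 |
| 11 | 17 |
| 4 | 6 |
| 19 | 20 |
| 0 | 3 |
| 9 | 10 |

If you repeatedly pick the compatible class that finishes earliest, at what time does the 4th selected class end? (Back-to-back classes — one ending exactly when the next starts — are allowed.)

10

By end time: (0,3), (4,5), (4,6), (6,7), (9,10), (14,15), (11,17), (19,20).
Pick (0,3); next start ≥ 3 → (4,5); next start ≥ 5 → (6,7); next start ≥ 7 → (9,10); next start ≥ 10 → (14,15); next start ≥ 15 → (19,20).
Selected: (0,3) (4,5) (6,7) (9,10) (14,15) (19,20)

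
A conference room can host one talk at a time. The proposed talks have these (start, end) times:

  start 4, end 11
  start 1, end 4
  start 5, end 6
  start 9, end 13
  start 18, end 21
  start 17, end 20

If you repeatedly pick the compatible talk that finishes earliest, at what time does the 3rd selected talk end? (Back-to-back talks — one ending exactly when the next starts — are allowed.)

13

Order by finish time; keep every interval that doesn't clash with the previous kept one.
By end time: (1,4), (5,6), (4,11), (9,13), (17,20), (18,21).
Pick (1,4); next start ≥ 4 → (5,6); next start ≥ 6 → (9,13); next start ≥ 13 → (17,20).
Selected: (1,4) (5,6) (9,13) (17,20)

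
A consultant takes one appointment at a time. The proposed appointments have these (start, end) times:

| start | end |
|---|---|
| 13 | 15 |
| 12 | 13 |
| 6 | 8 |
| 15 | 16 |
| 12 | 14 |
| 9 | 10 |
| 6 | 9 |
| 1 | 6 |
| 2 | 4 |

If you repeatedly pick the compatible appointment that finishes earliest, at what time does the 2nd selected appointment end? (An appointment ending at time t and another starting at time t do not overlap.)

By end time: (2,4), (1,6), (6,8), (6,9), (9,10), (12,13), (12,14), (13,15), (15,16).
Pick (2,4); next start ≥ 4 → (6,8); next start ≥ 8 → (9,10); next start ≥ 10 → (12,13); next start ≥ 13 → (13,15); next start ≥ 15 → (15,16).
Selected: (2,4) (6,8) (9,10) (12,13) (13,15) (15,16)

8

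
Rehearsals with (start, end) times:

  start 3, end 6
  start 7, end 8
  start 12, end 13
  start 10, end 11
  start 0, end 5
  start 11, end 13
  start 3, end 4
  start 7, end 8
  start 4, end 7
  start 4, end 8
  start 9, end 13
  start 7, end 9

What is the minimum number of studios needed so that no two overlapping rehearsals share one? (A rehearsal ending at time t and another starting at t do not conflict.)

Events (time:±→running): 0:+→1 3:+→2 3:+→3 4:-→2 4:+→3 4:+→4 … peak 4.

4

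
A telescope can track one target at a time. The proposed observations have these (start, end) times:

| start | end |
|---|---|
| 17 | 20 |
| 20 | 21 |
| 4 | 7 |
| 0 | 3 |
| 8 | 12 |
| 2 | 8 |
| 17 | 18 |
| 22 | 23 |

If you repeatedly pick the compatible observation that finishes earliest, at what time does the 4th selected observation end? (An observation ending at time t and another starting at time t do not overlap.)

Sorted by end: (0,3)  (4,7)  (2,8)  (8,12)  (17,18)  (17,20)  (20,21)  (22,23)
take (0,3); take (4,7); take (8,12); take (17,18); take (20,21); take (22,23).
Selected: (0,3) (4,7) (8,12) (17,18) (20,21) (22,23)

18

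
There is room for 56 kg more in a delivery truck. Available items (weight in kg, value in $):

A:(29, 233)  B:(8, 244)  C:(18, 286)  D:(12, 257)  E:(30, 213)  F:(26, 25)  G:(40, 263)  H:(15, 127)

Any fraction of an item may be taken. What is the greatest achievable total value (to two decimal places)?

Greedy by value/weight ratio, highest first.
Order: B (244/8=30.50) > D (257/12=21.42) > C (286/18=15.89) > H (127/15=8.47) > A (233/29=8.03) > E (213/30=7.10) > G (263/40=6.58) > F (25/26=0.96)
Fill: take B (8 @ 244) → take D (12 @ 257) → take C (18 @ 286) → take H (15 @ 127) → take 3/29 of A → 24.10; 56/56 used.
Total value = 938.10

938.10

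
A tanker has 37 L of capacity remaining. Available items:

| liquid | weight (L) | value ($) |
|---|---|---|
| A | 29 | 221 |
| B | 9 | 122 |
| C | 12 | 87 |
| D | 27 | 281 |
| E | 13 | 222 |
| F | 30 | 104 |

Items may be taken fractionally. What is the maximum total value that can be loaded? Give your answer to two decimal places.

500.11

Order: E (222/13=17.08) > B (122/9=13.56) > D (281/27=10.41) > A (221/29=7.62) > C (87/12=7.25) > F (104/30=3.47)
Fill: take E (13 @ 222) → take B (9 @ 122) → take 15/27 of D → 156.11; 37/37 used.
Total value = 500.11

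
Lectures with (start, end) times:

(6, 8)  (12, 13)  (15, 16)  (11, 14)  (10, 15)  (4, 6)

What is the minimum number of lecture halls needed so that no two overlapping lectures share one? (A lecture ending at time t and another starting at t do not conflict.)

3

starts: [4, 6, 10, 11, 12, 15]
ends:   [6, 8, 13, 14, 15, 16]
s4→1 e6→0 s6→1 e8→0 s10→1 s11→2 s12→3  — peak 3.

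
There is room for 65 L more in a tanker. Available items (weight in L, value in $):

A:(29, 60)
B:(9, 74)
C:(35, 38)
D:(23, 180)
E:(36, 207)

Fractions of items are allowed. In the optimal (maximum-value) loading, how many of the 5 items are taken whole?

Order: B (74/9=8.22) > D (180/23=7.83) > E (207/36=5.75) > A (60/29=2.07) > C (38/35=1.09)
Fill: take B (9 @ 74) → take D (23 @ 180) → take 33/36 of E → 189.75; 65/65 used.
2 item(s) taken whole; one partial (take 33/36 of E).

2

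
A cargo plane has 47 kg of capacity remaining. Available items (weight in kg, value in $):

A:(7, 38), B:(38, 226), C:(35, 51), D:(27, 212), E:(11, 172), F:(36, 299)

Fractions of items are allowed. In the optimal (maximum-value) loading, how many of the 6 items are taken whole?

Sort by value per unit weight and fill in that order.
Ratios (sorted): E 15.64, F 8.31, D 7.85, B 5.95, A 5.43, C 1.46
take E (11 @ 172); take F (36 @ 299). Capacity used 47/47.
2 item(s) taken whole.

2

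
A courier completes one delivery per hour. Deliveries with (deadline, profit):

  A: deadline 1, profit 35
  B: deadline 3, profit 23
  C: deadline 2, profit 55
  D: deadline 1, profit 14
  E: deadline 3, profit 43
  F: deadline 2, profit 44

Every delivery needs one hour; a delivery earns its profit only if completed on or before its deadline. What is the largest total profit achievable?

142

Take jobs in profit order; each goes to the latest open slot no later than its deadline.
By profit: C(d2,55), F(d2,44), E(d3,43), A(d1,35), B(d3,23), D(d1,14)
C→slot 2; F→slot 1; E→slot 3; A skipped; B skipped; D skipped.
Profit = 44 + 55 + 43 = 142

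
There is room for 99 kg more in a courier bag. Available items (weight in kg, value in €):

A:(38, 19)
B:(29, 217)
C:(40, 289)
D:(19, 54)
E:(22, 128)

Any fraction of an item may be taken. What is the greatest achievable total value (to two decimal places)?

Ratios (sorted): B 7.48, C 7.22, E 5.82, D 2.84, A 0.50
take B (29 @ 217); take C (40 @ 289); take E (22 @ 128); take 8/19 of D → 22.74. Capacity used 99/99.
Total value = 656.74

656.74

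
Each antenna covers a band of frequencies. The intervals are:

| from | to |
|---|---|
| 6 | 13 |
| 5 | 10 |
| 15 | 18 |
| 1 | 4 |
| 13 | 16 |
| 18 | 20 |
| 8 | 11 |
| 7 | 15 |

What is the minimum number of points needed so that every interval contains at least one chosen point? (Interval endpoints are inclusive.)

4

Sorted: [1,4] [5,10] [8,11] [6,13] [7,15] [13,16] [15,18] [18,20]
{[1,4]} hit by 4; {[5,10],[8,11],[6,13],[7,15]} hit by 10; {[13,16],[15,18]} hit by 16; {[18,20]} hit by 20.
Points: 4, 10, 16, 20 (4 total).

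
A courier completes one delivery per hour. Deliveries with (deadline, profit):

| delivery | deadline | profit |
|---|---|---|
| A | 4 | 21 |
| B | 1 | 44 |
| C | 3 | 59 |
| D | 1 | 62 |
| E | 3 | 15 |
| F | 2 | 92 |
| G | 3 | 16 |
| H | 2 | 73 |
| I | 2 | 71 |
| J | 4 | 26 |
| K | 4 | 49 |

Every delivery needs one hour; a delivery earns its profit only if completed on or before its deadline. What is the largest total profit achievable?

273

Profit order: F=92 H=73 I=71 D=62 C=59 K=49 B=44 J=26 A=21 G=16 E=15
Assign: F→slot 2, H→slot 1, I skipped, D skipped, C→slot 3, K→slot 4, B skipped, J skipped, A skipped, G skipped, E skipped.
Slots: [1:H] [2:F] [3:C] [4:K]
Profit = 73 + 92 + 59 + 49 = 273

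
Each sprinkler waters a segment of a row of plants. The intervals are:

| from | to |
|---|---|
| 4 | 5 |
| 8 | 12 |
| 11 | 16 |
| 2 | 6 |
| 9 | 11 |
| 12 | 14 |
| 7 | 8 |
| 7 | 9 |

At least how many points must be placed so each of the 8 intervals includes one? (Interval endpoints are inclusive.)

4

By right end: [4,5]  [2,6]  [7,8]  [7,9]  [9,11]  [8,12]  [12,14]  [11,16]
[4,5] uncovered → point at 5; [7,8] uncovered → point at 8; [9,11] uncovered → point at 11; [12,14] uncovered → point at 14.
Points: 5, 8, 11, 14 (4 total).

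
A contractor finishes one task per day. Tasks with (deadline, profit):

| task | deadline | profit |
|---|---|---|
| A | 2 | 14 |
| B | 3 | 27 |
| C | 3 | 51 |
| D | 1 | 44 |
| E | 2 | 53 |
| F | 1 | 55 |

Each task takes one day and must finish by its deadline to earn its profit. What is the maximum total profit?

Sort by profit descending; place each in the latest free slot ≤ its deadline.
By profit: F(d1,55), E(d2,53), C(d3,51), D(d1,44), B(d3,27), A(d2,14)
F→slot 1; E→slot 2; C→slot 3; D skipped; B skipped; A skipped.
Profit = 55 + 53 + 51 = 159

159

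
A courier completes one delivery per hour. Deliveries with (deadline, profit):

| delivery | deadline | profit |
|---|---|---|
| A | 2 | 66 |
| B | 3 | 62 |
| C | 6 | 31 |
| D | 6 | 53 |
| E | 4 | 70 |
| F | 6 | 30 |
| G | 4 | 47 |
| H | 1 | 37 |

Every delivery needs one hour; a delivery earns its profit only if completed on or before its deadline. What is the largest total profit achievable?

Profit order: E=70 A=66 B=62 D=53 G=47 H=37 C=31 F=30
Assign: E→slot 4, A→slot 2, B→slot 3, D→slot 6, G→slot 1, H skipped, C→slot 5, F skipped.
Slots: [1:G] [2:A] [3:B] [4:E] [5:C] [6:D]
Profit = 47 + 66 + 62 + 70 + 31 + 53 = 329

329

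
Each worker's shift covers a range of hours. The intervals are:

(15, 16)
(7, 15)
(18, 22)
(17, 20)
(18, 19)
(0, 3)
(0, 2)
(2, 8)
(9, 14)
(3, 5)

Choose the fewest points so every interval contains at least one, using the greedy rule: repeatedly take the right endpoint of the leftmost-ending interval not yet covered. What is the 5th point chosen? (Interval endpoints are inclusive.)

19

By right end: [0,2]  [0,3]  [3,5]  [2,8]  [9,14]  [7,15]  [15,16]  [18,19]  [17,20]  [18,22]
[0,2] uncovered → point at 2; [3,5] uncovered → point at 5; [9,14] uncovered → point at 14; [15,16] uncovered → point at 16; [18,19] uncovered → point at 19.
Points: 2, 5, 14, 16, 19 (5 total).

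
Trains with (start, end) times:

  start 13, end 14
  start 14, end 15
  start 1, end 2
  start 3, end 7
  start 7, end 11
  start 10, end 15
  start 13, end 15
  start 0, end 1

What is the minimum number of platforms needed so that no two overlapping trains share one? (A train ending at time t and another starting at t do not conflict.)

3

The answer is the maximum number of intervals overlapping at any instant.
Events (time:±→running): 0:+→1 1:-→0 1:+→1 2:-→0 3:+→1 7:-→0 7:+→1 10:+→2 11:-→1 13:+→2 13:+→3 … peak 3.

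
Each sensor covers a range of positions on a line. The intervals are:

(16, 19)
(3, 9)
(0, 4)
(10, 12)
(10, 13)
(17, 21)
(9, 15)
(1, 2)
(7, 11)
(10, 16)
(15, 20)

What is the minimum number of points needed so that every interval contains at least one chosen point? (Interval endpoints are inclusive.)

4

Sorted: [1,2] [0,4] [3,9] [7,11] [10,12] [10,13] [9,15] [10,16] [16,19] [15,20] [17,21]
{[1,2],[0,4]} hit by 2; {[3,9],[7,11]} hit by 9; {[10,12],[10,13],[9,15],[10,16]} hit by 12; {[16,19],[15,20],[17,21]} hit by 19.
Points: 2, 9, 12, 19 (4 total).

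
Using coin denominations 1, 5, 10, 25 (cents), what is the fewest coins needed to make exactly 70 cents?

4

Greedy: take as many of the largest coin as possible, then repeat with the remainder.
70 = 2×25 + 2×10
Total coins = 2 + 2 = 4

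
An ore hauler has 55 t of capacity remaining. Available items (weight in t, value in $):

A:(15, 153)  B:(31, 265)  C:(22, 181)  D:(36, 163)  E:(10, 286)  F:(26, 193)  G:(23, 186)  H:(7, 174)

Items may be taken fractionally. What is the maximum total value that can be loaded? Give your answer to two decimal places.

Order: E (286/10=28.60) > H (174/7=24.86) > A (153/15=10.20) > B (265/31=8.55) > C (181/22=8.23) > G (186/23=8.09) > F (193/26=7.42) > D (163/36=4.53)
Fill: take E (10 @ 286) → take H (7 @ 174) → take A (15 @ 153) → take 23/31 of B → 196.61; 55/55 used.
Total value = 809.61

809.61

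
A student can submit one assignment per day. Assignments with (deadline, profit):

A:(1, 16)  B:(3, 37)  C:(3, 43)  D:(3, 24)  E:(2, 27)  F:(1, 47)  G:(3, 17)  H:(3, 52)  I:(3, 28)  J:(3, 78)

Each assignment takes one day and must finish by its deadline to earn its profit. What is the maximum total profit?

177

Take jobs in profit order; each goes to the latest open slot no later than its deadline.
Profit order: J=78 H=52 F=47 C=43 B=37 I=28 E=27 D=24 G=17 A=16
Assign: J→slot 3, H→slot 2, F→slot 1, C skipped, B skipped, I skipped, E skipped, D skipped, G skipped, A skipped.
Slots: [1:F] [2:H] [3:J]
Profit = 47 + 52 + 78 = 177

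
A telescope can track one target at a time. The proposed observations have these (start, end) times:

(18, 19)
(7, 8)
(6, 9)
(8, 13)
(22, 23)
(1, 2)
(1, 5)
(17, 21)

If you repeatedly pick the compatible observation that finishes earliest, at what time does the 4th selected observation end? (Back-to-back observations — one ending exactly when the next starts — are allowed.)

By end time: (1,2), (1,5), (7,8), (6,9), (8,13), (18,19), (17,21), (22,23).
Pick (1,2); next start ≥ 2 → (7,8); next start ≥ 8 → (8,13); next start ≥ 13 → (18,19); next start ≥ 19 → (22,23).
Selected: (1,2) (7,8) (8,13) (18,19) (22,23)

19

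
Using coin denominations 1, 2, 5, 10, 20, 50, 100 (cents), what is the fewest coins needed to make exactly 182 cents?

5

Greedy: take as many of the largest coin as possible, then repeat with the remainder.
182 = 1×100 + 1×50 + 1×20 + 1×10 + 1×2
Total coins = 1 + 1 + 1 + 1 + 1 = 5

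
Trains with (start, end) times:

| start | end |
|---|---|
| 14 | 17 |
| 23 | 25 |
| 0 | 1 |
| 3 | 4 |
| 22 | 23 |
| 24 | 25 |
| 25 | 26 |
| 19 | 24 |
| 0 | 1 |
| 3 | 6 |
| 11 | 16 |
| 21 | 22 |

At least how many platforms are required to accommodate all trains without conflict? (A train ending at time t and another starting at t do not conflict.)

starts: [0, 0, 3, 3, 11, 14, 19, 21, 22, 23, 24, 25]
ends:   [1, 1, 4, 6, 16, 17, 22, 23, 24, 25, 25, 26]
s0→1 s0→2  — peak 2.

2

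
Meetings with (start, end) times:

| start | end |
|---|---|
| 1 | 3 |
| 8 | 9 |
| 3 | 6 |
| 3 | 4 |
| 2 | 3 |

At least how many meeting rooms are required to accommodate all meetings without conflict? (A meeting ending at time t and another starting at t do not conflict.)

2

Events (time:±→running): 1:+→1 2:+→2 … peak 2.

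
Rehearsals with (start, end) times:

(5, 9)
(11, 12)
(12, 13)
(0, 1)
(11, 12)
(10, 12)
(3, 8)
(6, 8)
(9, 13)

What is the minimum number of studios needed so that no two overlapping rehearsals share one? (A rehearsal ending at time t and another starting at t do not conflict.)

Count concurrent intervals with a sweep; the peak is the room count.
Events (time:±→running): 0:+→1 1:-→0 3:+→1 5:+→2 6:+→3 8:-→2 8:-→1 9:-→0 9:+→1 10:+→2 11:+→3 11:+→4 … peak 4.

4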